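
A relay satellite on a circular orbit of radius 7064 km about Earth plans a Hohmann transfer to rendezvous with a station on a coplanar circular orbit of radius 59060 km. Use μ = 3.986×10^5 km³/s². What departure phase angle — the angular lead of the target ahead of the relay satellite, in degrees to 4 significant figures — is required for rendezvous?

Transfer-ellipse semi-major axis a_t = (r₁ + r₂)/2 = (7064 + 59060)/2 = 33062 km.
The half-period of the transfer ellipse is t = π√(a_t³/μ) = 29914 s.
Target angular speed ω₂ = √(μ/r₂³) = 4.3987×10^-5 rad/s.
Angle swept by the target during transfer: ω₂·t = 1.3158 rad = 75.39°.
The relay satellite traverses 180° on the transfer ellipse, so the target must lead by 180° − 75.39° = 104.6°.

φ = 104.6°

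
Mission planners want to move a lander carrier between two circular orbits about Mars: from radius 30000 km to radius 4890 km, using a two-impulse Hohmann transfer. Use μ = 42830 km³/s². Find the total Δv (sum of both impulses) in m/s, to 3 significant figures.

Semi-major axis of the transfer orbit: a_t = (30000 + 4890)/2 = 17445 km.
At r₁ the circular-orbit speed is v₁ = √(μ/r₁) = 1.19485 km/s.
Transfer-orbit speed at r₁ (vis-viva): v_a = √[μ(2/r₁ − 1/a_t)] = 0.632605 km/s.
First burn Δv₁ = |v_a − v₁| = 0.5622 km/s.
Circular speed at r₂: v₂ = √(μ/r₂) = 2.9595 km/s.
Transfer-orbit speed at r₂: v_p = √[μ(2/r₂ − 1/a_t)] = 3.8810 km/s.
Second burn Δv₂ = |v₂ − v_p| = 0.9215 km/s.
Δv = Δv₁ + Δv₂ = 0.5622 + 0.9215 = 1.484 km/s.

Δv = 1480 m/s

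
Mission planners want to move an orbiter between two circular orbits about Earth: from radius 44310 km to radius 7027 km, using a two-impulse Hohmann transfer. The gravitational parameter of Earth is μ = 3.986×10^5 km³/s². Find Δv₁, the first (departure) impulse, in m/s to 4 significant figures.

Δv₁ = 1430 m/s

Transfer-ellipse semi-major axis a_t = (r₁ + r₂)/2 = (44310 + 7027)/2 = 25668.5 km.
On the circular orbit at r = 44310 km, v_c = √(μ/r) = 2.999 km/s.
Transfer-orbit speed at the same r (vis-viva, a = a_t): v_t = √[μ(2/r − 1/a_t)] = 1.569 km/s.
Δv₁ = |v_t − v_c| = |1.569 − 2.999| = 1.430 km/s.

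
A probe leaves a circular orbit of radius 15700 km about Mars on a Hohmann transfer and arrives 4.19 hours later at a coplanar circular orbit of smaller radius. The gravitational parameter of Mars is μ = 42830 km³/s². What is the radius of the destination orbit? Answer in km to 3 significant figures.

Transfer time t = 4.19 hours = 15084 s, and t = π√(a_t³/μ).
So a_t = (μ t²/π²)^(1/3) = (42830 × (15084)² / π²)^(1/3) = 9957.7 km.
Since a_t = (r₁ + r₂)/2, r₂ = 2a_t − r₁ = 2×9957.7 − 15700 = 4215.4 km.

r₂ = 4220 km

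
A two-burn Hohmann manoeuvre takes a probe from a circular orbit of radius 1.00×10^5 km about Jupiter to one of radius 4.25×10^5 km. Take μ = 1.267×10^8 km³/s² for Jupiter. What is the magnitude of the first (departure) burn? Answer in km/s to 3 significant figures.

Δv₁ = 9.70 km/s

Transfer-ellipse semi-major axis a_t = (r₁ + r₂)/2 = (1.000×10^5 + 4.250×10^5)/2 = 2.625×10^5 km.
Circular speed at r = 1.000×10^5 km: v_c = √(μ/r) = 35.595 km/s.
Transfer-orbit speed at the same r (vis-viva, a = a_t): v_t = √[μ(2/r − 1/a_t)] = 45.292 km/s.
Δv₁ = |v_t − v_c| = |45.292 − 35.595| = 9.697 km/s.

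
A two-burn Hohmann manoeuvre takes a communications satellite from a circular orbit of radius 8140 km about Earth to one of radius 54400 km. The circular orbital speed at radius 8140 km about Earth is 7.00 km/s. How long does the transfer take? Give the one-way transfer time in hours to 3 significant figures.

From the circular-orbit relation v² = μ/r at r = 8140 km: μ = v²r = (7.00)² × 8140 = 3.98860×10^5 km³/s².
Semi-major axis of the transfer orbit: a_t = (8140 + 54400)/2 = 31270 km.
Half the transfer-orbit period gives t = π√(a_t³/μ) = 27510 s.
Converting: 27510 s ÷ 3600 s/hour = 7.64 hours.

t = 7.64 hours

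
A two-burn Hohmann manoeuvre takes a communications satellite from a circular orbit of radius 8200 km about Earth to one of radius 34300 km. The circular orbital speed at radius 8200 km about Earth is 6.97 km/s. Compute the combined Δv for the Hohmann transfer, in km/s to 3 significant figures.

Δv = 3.18 km/s

From the circular-orbit relation v² = μ/r at r = 8200 km: μ = v²r = (6.97)² × 8200 = 3.98363×10^5 km³/s².
Transfer-ellipse semi-major axis a_t = (r₁ + r₂)/2 = (8200 + 34300)/2 = 21250 km.
At r₁ the circular-orbit speed is v₁ = √(μ/r₁) = 6.970 km/s.
On the transfer ellipse at r₁, v² = μ(2/r − 1/a) gives v_p = √[μ(2/r₁ − 1/a_t)] = 8.855 km/s.
First burn Δv₁ = |v_p − v₁| = 1.885 km/s.
Circular speed at r₂: v₂ = √(μ/r₂) = 3.408 km/s.
Transfer-orbit speed at r₂: v_a = √[μ(2/r₂ − 1/a_t)] = 2.117 km/s.
Second burn Δv₂ = |v₂ − v_a| = 1.291 km/s.
Total Δv = Δv₁ + Δv₂ = 3.176 km/s.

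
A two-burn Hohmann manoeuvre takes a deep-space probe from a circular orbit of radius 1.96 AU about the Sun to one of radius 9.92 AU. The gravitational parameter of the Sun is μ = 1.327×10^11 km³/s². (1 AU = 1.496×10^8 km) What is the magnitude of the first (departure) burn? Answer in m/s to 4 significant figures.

In km: r₁ = 1.96 × 1.496×10^8 = 2.93216×10^8 km; r₂ = 9.92 × 1.496×10^8 = 1.484032×10^9 km.
Semi-major axis of the transfer orbit: a_t = (2.93216×10^8 + 1.484032×10^9)/2 = 8.88624×10^8 km.
On the circular orbit at r = 2.93216×10^8 km, v_c = √(μ/r) = 21.274 km/s.
Transfer-orbit speed at the same r (vis-viva, a = a_t): v_t = √[μ(2/r − 1/a_t)] = 27.492 km/s.
Δv₁ = |v_t − v_c| = |27.492 − 21.274| = 6.218 km/s.

Δv₁ = 6218 m/s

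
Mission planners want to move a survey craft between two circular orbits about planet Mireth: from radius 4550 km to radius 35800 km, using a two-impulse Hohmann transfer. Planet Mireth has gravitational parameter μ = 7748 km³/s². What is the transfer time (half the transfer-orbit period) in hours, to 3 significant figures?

t = 28.4 hours

Transfer-ellipse semi-major axis a_t = (r₁ + r₂)/2 = (4550 + 35800)/2 = 20175 km.
Half the transfer-orbit period gives t = π√(a_t³/μ) = 1.023×10^5 s.
Converting: 1.023×10^5 s ÷ 3600 s/hour = 28.4 hours.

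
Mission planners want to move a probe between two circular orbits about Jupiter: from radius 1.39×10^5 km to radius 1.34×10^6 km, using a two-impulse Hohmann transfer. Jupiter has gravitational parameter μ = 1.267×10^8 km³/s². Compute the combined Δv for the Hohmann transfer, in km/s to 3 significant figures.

The Hohmann ellipse has a_t = (r₁ + r₂)/2 = 7.395×10^5 km.
Circular speed at r₁: v₁ = √(μ/r₁) = √(1.267×10^8/1.390×10^5) = 30.19 km/s.
On the transfer ellipse at r₁, v² = μ(2/r − 1/a) gives v_p = √[μ(2/r₁ − 1/a_t)] = 40.64 km/s.
First burn Δv₁ = |v_p − v₁| = 10.45 km/s.
Circular speed at r₂: v₂ = √(μ/r₂) = 9.724 km/s.
Transfer-orbit speed at r₂: v_a = √[μ(2/r₂ − 1/a_t)] = 4.216 km/s.
Second burn Δv₂ = |v₂ − v_a| = 5.508 km/s.
Δv = Δv₁ + Δv₂ = 10.45 + 5.508 = 15.96 km/s.

Δv = 16.0 km/s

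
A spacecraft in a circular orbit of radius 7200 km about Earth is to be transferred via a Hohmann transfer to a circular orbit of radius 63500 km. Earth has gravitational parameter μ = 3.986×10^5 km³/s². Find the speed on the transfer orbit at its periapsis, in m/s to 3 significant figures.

v = 9970 m/s

The Hohmann ellipse has a_t = (r₁ + r₂)/2 = 35350 km.
At periapsis, r = 7200 km.
From the vis-viva equation, v = √[μ(2/r − 1/a_t)] = 9.972 km/s.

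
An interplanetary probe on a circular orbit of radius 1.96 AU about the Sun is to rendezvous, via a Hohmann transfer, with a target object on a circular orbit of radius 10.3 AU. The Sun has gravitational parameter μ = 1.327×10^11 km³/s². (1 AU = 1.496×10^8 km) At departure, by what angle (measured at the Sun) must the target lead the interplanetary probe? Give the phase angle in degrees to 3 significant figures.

φ = 97.4°

In km: r₁ = 1.96 × 1.496×10^8 = 2.93216×10^8 km; r₂ = 10.3 × 1.496×10^8 = 1.54088×10^9 km.
Semi-major axis of the transfer orbit: a_t = (2.93216×10^8 + 1.54088×10^9)/2 = 9.17048×10^8 km.
The half-period of the transfer ellipse is t = π√(a_t³/μ) = 2.3950×10^8 s.
Target angular speed ω₂ = √(μ/r₂³) = 6.0226×10^-9 rad/s.
Angle swept by the target during transfer: ω₂·t = 1.4424 rad = 82.64°.
Arrival is 180° from departure on the ellipse, so φ = 180° − 82.64° = 97.4°.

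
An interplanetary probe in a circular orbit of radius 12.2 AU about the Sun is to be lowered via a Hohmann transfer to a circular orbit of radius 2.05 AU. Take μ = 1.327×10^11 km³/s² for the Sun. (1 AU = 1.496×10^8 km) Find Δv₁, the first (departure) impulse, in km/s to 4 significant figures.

In km: r₁ = 12.2 × 1.496×10^8 = 1.82512×10^9 km; r₂ = 2.05 × 1.496×10^8 = 3.0668×10^8 km.
Transfer-ellipse semi-major axis a_t = (r₁ + r₂)/2 = (1.82512×10^9 + 3.0668×10^8)/2 = 1.0659×10^9 km.
On the circular orbit at r = 1.82512×10^9 km, v_c = √(μ/r) = 8.527 km/s.
Vis-viva on the transfer ellipse at r = 1.82512×10^9 km gives v_t = √[μ(2/r − 1/a_t)] = 4.574 km/s.
Δv₁ = |v_t − v_c| = |4.574 − 8.527| = 3.953 km/s.

Δv₁ = 3.953 km/s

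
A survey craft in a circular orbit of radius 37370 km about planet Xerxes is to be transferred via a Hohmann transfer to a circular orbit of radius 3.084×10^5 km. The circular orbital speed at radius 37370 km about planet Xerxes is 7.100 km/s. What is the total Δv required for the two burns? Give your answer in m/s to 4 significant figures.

From the circular-orbit relation v² = μ/r at r = 37370 km: μ = v²r = (7.100)² × 37370 = 1.88382×10^6 km³/s².
Semi-major axis of the transfer orbit: a_t = (37370 + 3.084×10^5)/2 = 1.72885×10^5 km.
At r₁ the circular-orbit speed is v₁ = √(μ/r₁) = 7.100 km/s.
On the transfer ellipse at r₁, vis-viva gives v_p = √[μ(2/r₁ − 1/a_t)] = 9.483 km/s.
First burn Δv₁ = |v_p − v₁| = 2.383 km/s.
Circular speed at r₂: v₂ = √(μ/r₂) = 2.4715 km/s.
Transfer-orbit speed at r₂: v_a = √[μ(2/r₂ − 1/a_t)] = 1.1491 km/s.
Second burn Δv₂ = |v₂ − v_a| = 1.322 km/s.
Δv = Δv₁ + Δv₂ = 2.383 + 1.322 = 3.705 km/s.

Δv = 3705 m/s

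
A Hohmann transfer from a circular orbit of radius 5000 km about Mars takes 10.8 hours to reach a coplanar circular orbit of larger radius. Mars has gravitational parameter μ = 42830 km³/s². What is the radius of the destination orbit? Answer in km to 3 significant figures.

Transfer time t = 10.8 hours = 38880 s, and t = π√(a_t³/μ).
So a_t = (μ t²/π²)^(1/3) = (42830 × (38880)² / π²)^(1/3) = 18720 km.
Since a_t = (r₁ + r₂)/2, r₂ = 2a_t − r₁ = 2×18720 − 5000 = 32440 km.

r₂ = 32400 km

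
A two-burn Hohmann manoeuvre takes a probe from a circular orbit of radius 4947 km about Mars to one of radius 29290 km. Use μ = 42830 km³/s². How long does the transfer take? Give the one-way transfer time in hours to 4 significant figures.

t = 9.444 hours

Semi-major axis of the transfer orbit: a_t = (4947 + 29290)/2 = 17118.5 km.
Half the transfer-orbit period gives t = π√(a_t³/μ) = 34000 s.
Converting: 34000 s ÷ 3600 s/hour = 9.444 hours.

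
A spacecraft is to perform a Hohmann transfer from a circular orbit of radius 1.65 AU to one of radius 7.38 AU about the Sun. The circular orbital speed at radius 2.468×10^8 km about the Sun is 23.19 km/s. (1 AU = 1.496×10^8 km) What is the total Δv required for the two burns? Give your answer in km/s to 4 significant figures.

From the circular-orbit relation v² = μ/r at r = 2.468×10^8 km: μ = v²r = (23.19)² × 2.468×10^8 = 1.32723×10^11 km³/s².
In km: r₁ = 1.65 × 1.496×10^8 = 2.4684×10^8 km; r₂ = 7.38 × 1.496×10^8 = 1.104048×10^9 km.
The Hohmann ellipse has a_t = (r₁ + r₂)/2 = 6.75444×10^8 km.
At r₁ the circular-orbit speed is v₁ = √(μ/r₁) = 23.188 km/s.
Transfer-orbit speed at r₁ (vis-viva): v_p = √[μ(2/r₁ − 1/a_t)] = 29.646 km/s.
First burn Δv₁ = |v_p − v₁| = 6.458 km/s.
At r₂, v₂ = √(μ/r₂) = 10.964 km/s.
Transfer-orbit speed at r₂: v_a = √[μ(2/r₂ − 1/a_t)] = 6.6282 km/s.
Second burn Δv₂ = |v₂ − v_a| = 4.336 km/s.
Δv = Δv₁ + Δv₂ = 6.458 + 4.336 = 10.79 km/s.

Δv = 10.79 km/s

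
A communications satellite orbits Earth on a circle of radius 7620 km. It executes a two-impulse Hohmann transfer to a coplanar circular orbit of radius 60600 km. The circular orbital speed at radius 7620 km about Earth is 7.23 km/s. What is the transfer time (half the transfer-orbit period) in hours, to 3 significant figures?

t = 8.71 hours

From the circular-orbit relation v² = μ/r at r = 7620 km: μ = v²r = (7.23)² × 7620 = 3.98319×10^5 km³/s².
The Hohmann ellipse has a_t = (r₁ + r₂)/2 = 34110 km.
By Kepler's third law the transfer-orbit period is T = 2π√(a_t³/μ), so t = T/2 = 31360 s.
Converting: 31360 s ÷ 3600 s/hour = 8.71 hours.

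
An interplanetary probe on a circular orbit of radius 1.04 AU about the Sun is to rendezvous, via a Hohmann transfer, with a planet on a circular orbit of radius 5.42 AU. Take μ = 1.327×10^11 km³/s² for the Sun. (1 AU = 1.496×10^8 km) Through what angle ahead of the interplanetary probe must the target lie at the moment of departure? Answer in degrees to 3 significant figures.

φ = 97.2°

In km: r₁ = 1.04 × 1.496×10^8 = 1.55584×10^8 km; r₂ = 5.42 × 1.496×10^8 = 8.10832×10^8 km.
The Hohmann ellipse has a_t = (r₁ + r₂)/2 = 4.83208×10^8 km.
The half-period of the transfer ellipse is t = π√(a_t³/μ) = 9.1604×10^7 s.
Target angular speed ω₂ = √(μ/r₂³) = 1.5778×10^-8 rad/s.
Angle swept by the target during transfer: ω₂·t = 1.4453 rad = 82.81°.
The interplanetary probe traverses 180° on the transfer ellipse, so the target must lead by 180° − 82.81° = 97.2°.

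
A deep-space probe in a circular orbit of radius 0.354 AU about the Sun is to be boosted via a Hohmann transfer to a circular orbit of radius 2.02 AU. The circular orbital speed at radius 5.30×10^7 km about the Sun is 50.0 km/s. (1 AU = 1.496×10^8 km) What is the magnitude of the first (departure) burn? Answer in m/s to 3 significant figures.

Δv₁ = 15200 m/s

From the circular-orbit relation v² = μ/r at r = 5.30×10^7 km: μ = v²r = (50.0)² × 5.30×10^7 = 1.32500×10^11 km³/s².
In km: r₁ = 0.354 × 1.496×10^8 = 5.29584×10^7 km; r₂ = 2.02 × 1.496×10^8 = 3.02192×10^8 km.
Semi-major axis of the transfer orbit: a_t = (5.29584×10^7 + 3.02192×10^8)/2 = 1.775752×10^8 km.
Circular speed at r = 5.29584×10^7 km: v_c = √(μ/r) = 50.02 km/s.
Vis-viva on the transfer ellipse at r = 5.29584×10^7 km gives v_t = √[μ(2/r − 1/a_t)] = 65.25 km/s.
Δv₁ = |v_t − v_c| = |65.25 − 50.02| = 15.23 km/s.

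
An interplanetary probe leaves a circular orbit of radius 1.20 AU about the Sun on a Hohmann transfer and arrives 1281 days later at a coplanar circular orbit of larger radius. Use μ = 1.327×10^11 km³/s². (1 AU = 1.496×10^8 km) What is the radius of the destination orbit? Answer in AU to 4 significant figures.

r₂ = 6.128 AU

In km: r₁ = 1.20 × 1.496×10^8 = 1.7952×10^8 km.
Transfer time t = 1281 days = 1.106784×10^8 s, and t = π√(a_t³/μ).
So a_t = (μ t²/π²)^(1/3) = (1.327×10^11 × (1.106784×10^8)² / π²)^(1/3) = 5.4815×10^8 km.
Since a_t = (r₁ + r₂)/2, r₂ = 2a_t − r₁ = 2×5.4815×10^8 − 1.7952×10^8 = 9.1678×10^8 km.
In AU: r₂ = 9.1678×10^8 / 1.496×10^8 = 6.128 AU.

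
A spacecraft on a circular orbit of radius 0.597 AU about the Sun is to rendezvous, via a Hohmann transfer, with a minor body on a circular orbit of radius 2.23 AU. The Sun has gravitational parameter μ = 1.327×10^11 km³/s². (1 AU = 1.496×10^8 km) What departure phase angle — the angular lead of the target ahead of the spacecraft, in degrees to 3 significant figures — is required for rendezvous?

In km: r₁ = 0.597 × 1.496×10^8 = 8.93112×10^7 km; r₂ = 2.23 × 1.496×10^8 = 3.33608×10^8 km.
Transfer-ellipse semi-major axis a_t = (r₁ + r₂)/2 = (8.93112×10^7 + 3.33608×10^8)/2 = 2.114596×10^8 km.
Transfer time t = π√(a_t³/μ) = 2.652×10^7 s.
The target's mean motion on its circular orbit is ω₂ = √(μ/r₂³) = 5.978×10^-8 rad/s.
Angle swept by the target during transfer: ω₂·t = 1.5854 rad = 90.84°.
Arrival is 180° from departure on the ellipse, so φ = 180° − 90.84° = 89.2°.

φ = 89.2°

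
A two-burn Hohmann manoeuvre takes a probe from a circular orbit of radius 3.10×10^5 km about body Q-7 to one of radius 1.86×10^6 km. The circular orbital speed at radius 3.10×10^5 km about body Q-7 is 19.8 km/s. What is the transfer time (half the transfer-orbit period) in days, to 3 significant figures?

t = 3.73 days

From the circular-orbit relation v² = μ/r at r = 3.10×10^5 km: μ = v²r = (19.8)² × 3.10×10^5 = 1.21532×10^8 km³/s².
The Hohmann ellipse has a_t = (r₁ + r₂)/2 = 1.085×10^6 km.
Transfer time t = π√(a_t³/μ) = π√((1.085×10^6)³ / 1.21532×10^8) = 3.221×10^5 s.
Converting: 3.221×10^5 s ÷ 86400 s/day = 3.73 days.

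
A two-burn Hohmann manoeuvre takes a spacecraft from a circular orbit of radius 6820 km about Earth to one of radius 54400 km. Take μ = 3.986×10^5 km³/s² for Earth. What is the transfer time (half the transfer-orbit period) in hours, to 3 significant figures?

t = 7.40 hours

Semi-major axis of the transfer orbit: a_t = (6820 + 54400)/2 = 30610 km.
Transfer time t = π√(a_t³/μ) = π√((30610)³ / 3.986×10^5) = 26650 s.
Converting: 26650 s ÷ 3600 s/hour = 7.40 hours.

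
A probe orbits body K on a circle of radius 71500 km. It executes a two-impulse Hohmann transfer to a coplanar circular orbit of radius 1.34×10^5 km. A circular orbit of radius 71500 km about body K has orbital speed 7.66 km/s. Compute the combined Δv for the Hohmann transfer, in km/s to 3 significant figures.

Δv = 2.02 km/s

From the circular-orbit relation v² = μ/r at r = 71500 km: μ = v²r = (7.66)² × 71500 = 4.19531×10^6 km³/s².
Transfer-ellipse semi-major axis a_t = (r₁ + r₂)/2 = (71500 + 1.340×10^5)/2 = 1.0275×10^5 km.
At r₁ the circular-orbit speed is v₁ = √(μ/r₁) = 7.6600 km/s.
On the transfer ellipse at r₁, vis-viva equation gives v_p = √[μ(2/r₁ − 1/a_t)] = 8.7476 km/s.
First burn Δv₁ = |v_p − v₁| = 1.0876 km/s.
At r₂, v₂ = √(μ/r₂) = 5.5954 km/s.
Transfer-orbit speed at r₂: v_a = √[μ(2/r₂ − 1/a_t)] = 4.6676 km/s.
Second burn Δv₂ = |v₂ − v_a| = 0.92780 km/s.
Total Δv = Δv₁ + Δv₂ = 2.015 km/s.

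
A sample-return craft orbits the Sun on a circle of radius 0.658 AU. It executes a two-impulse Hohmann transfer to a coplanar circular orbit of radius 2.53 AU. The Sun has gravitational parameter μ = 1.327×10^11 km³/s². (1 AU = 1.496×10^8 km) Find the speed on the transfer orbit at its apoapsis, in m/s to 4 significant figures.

v = 12030 m/s

In km: r₁ = 0.658 × 1.496×10^8 = 9.84368×10^7 km; r₂ = 2.53 × 1.496×10^8 = 3.78488×10^8 km.
Transfer-ellipse semi-major axis a_t = (r₁ + r₂)/2 = (9.84368×10^7 + 3.78488×10^8)/2 = 2.384624×10^8 km.
At apoapsis, r = 3.78488×10^8 km.
Vis-viva: v = √[μ(2/r − 1/a_t)] = √[1.327×10^11 × (2/3.78488×10^8 − 1/2.384624×10^8)] = 12.03 km/s.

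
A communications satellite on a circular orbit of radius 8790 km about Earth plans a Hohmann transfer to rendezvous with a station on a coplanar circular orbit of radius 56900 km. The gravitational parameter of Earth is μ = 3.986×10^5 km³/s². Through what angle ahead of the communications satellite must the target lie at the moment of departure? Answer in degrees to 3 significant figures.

Semi-major axis of the transfer orbit: a_t = (8790 + 56900)/2 = 32845 km.
Transfer time t = π√(a_t³/μ) = 29620 s.
The target's mean motion on its circular orbit is ω₂ = √(μ/r₂³) = 4.6516×10^-5 rad/s.
Angle swept by the target during transfer: ω₂·t = 1.3778 rad = 78.94°.
Arrival is 180° from departure on the ellipse, so φ = 180° − 78.94° = 101°.

φ = 101°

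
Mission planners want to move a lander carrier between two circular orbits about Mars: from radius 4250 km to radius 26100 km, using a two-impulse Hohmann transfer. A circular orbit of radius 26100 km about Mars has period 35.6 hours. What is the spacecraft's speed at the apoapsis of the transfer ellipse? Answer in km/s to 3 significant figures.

From Kepler's third law T² = 4π²r³/μ at r = 26100 km, T = 35.6 hours = 35.6 × 3600 s = 1.2816×10^5 s: μ = 4π²r³/T² = 42734.3 km³/s².
Transfer-ellipse semi-major axis a_t = (r₁ + r₂)/2 = (4250 + 26100)/2 = 15175 km.
The apoapsis of the transfer ellipse is at r = 26100 km.
From the vis-viva equation, v = √[μ(2/r − 1/a_t)] = 0.6772 km/s.

v = 0.677 km/s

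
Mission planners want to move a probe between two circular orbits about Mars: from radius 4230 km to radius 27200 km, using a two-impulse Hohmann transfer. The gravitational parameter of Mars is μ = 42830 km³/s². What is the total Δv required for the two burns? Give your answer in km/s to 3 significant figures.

Δv = 1.61 km/s

Transfer-ellipse semi-major axis a_t = (r₁ + r₂)/2 = (4230 + 27200)/2 = 15715 km.
Circular speed at r₁: v₁ = √(μ/r₁) = √(42830/4230) = 3.182 km/s.
Transfer-orbit speed at r₁ (v² = μ(2/r − 1/a)): v_p = √[μ(2/r₁ − 1/a_t)] = 4.186 km/s.
First burn Δv₁ = |v_p − v₁| = 1.004 km/s.
At r₂, v₂ = √(μ/r₂) = 1.2548 km/s.
Transfer-orbit speed at r₂: v_a = √[μ(2/r₂ − 1/a_t)] = 0.65103 km/s.
Second burn Δv₂ = |v₂ − v_a| = 0.6038 km/s.
Δv = Δv₁ + Δv₂ = 1.004 + 0.6038 = 1.608 km/s.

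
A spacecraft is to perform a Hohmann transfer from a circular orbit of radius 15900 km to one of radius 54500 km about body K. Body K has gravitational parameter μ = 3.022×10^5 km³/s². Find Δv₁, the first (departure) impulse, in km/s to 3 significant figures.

Δv₁ = 1.07 km/s

The Hohmann ellipse has a_t = (r₁ + r₂)/2 = 35200 km.
On the circular orbit at r = 15900 km, v_c = √(μ/r) = 4.360 km/s.
Transfer-orbit speed at the same r (vis-viva, a = a_t): v_t = √[μ(2/r − 1/a_t)] = 5.425 km/s.
Δv₁ = |v_t − v_c| = |5.425 − 4.360| = 1.065 km/s.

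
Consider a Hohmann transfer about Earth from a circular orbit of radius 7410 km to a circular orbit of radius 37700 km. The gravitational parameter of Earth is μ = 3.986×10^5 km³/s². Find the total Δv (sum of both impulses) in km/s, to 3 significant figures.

Δv = 3.54 km/s

Transfer-ellipse semi-major axis a_t = (r₁ + r₂)/2 = (7410 + 37700)/2 = 22555 km.
At r₁ the circular-orbit speed is v₁ = √(μ/r₁) = 7.334 km/s.
On the transfer ellipse at r₁, vis-viva gives v_p = √[μ(2/r₁ − 1/a_t)] = 9.482 km/s.
First burn Δv₁ = |v_p − v₁| = 2.148 km/s.
Circular speed at r₂: v₂ = √(μ/r₂) = 3.252 km/s.
Transfer-orbit speed at r₂: v_a = √[μ(2/r₂ − 1/a_t)] = 1.864 km/s.
Second burn Δv₂ = |v₂ − v_a| = 1.388 km/s.
Total Δv = Δv₁ + Δv₂ = 3.536 km/s.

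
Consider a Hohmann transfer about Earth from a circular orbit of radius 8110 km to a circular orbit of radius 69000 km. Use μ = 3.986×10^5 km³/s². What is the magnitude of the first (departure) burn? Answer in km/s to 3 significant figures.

Δv₁ = 2.37 km/s

Semi-major axis of the transfer orbit: a_t = (8110 + 69000)/2 = 38555 km.
On the circular orbit at r = 8110 km, v_c = √(μ/r) = 7.011 km/s.
Vis-viva on the transfer ellipse at r = 8110 km gives v_t = √[μ(2/r − 1/a_t)] = 9.379 km/s.
Δv₁ = |v_t − v_c| = |9.379 − 7.011| = 2.368 km/s.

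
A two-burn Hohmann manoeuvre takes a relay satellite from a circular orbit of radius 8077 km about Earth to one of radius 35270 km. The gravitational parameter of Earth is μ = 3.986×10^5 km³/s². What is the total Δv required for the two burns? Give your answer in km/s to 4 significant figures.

Δv = 3.246 km/s

The Hohmann ellipse has a_t = (r₁ + r₂)/2 = 21673.5 km.
At r₁ the circular-orbit speed is v₁ = √(μ/r₁) = 7.02496 km/s.
On the transfer ellipse at r₁, vis-viva gives v_p = √[μ(2/r₁ − 1/a_t)] = 8.96152 km/s.
First burn Δv₁ = |v_p − v₁| = 1.9366 km/s.
At r₂, v₂ = √(μ/r₂) = 3.36175 km/s.
Transfer-orbit speed at r₂: v_a = √[μ(2/r₂ − 1/a_t)] = 2.05223 km/s.
Second burn Δv₂ = |v₂ − v_a| = 1.3095 km/s.
Total Δv = Δv₁ + Δv₂ = 3.246 km/s.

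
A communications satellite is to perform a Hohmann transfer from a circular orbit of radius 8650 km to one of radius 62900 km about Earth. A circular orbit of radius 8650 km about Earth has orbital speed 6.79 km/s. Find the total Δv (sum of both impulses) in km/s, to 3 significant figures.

Δv = 3.49 km/s

From the circular-orbit relation v² = μ/r at r = 8650 km: μ = v²r = (6.79)² × 8650 = 3.98800×10^5 km³/s².
Semi-major axis of the transfer orbit: a_t = (8650 + 62900)/2 = 35775 km.
At r₁ the circular-orbit speed is v₁ = √(μ/r₁) = 6.790 km/s.
Transfer-orbit speed at r₁ (vis-viva): v_p = √[μ(2/r₁ − 1/a_t)] = 9.003 km/s.
First burn Δv₁ = |v_p − v₁| = 2.213 km/s.
At r₂, v₂ = √(μ/r₂) = 2.518 km/s.
Transfer-orbit speed at r₂: v_a = √[μ(2/r₂ − 1/a_t)] = 1.238 km/s.
Second burn Δv₂ = |v₂ − v_a| = 1.280 km/s.
Δv = Δv₁ + Δv₂ = 2.213 + 1.280 = 3.493 km/s.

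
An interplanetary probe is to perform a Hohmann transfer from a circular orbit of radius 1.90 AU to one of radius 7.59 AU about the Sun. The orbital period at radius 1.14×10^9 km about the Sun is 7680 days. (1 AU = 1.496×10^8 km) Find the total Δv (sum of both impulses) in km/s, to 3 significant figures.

Δv = 9.70 km/s

From Kepler's third law T² = 4π²r³/μ at r = 1.14×10^9 km, T = 7680 days = 7680 × 86400 s = 6.63552×10^8 s: μ = 4π²r³/T² = 1.32839×10^11 km³/s².
In km: r₁ = 1.90 × 1.496×10^8 = 2.8424×10^8 km; r₂ = 7.59 × 1.496×10^8 = 1.135464×10^9 km.
The Hohmann ellipse has a_t = (r₁ + r₂)/2 = 7.09852×10^8 km.
At r₁ the circular-orbit speed is v₁ = √(μ/r₁) = 21.6182 km/s.
Transfer-orbit speed at r₁ (vis-viva equation): v_p = √[μ(2/r₁ − 1/a_t)] = 27.3415 km/s.
First burn Δv₁ = |v_p − v₁| = 5.723 km/s.
At r₂, v₂ = √(μ/r₂) = 10.816 km/s.
Transfer-orbit speed at r₂: v_a = √[μ(2/r₂ − 1/a_t)] = 6.8444 km/s.
Second burn Δv₂ = |v₂ − v_a| = 3.972 km/s.
Total Δv = Δv₁ + Δv₂ = 9.695 km/s.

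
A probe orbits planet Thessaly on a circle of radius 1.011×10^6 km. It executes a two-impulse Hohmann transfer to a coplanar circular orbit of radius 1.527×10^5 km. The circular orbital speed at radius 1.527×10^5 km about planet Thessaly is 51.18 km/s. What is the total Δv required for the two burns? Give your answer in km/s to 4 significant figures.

From the circular-orbit relation v² = μ/r at r = 1.527×10^5 km: μ = v²r = (51.18)² × 1.527×10^5 = 3.99981×10^8 km³/s².
Semi-major axis of the transfer orbit: a_t = (1.011×10^6 + 1.527×10^5)/2 = 5.8185×10^5 km.
Circular speed at r₁: v₁ = √(μ/r₁) = √(3.99981×10^8/1.011×10^6) = 19.8904 km/s.
On the transfer ellipse at r₁, vis-viva gives v_a = √[μ(2/r₁ − 1/a_t)] = 10.1896 km/s.
First burn Δv₁ = |v_a − v₁| = 9.701 km/s.
At r₂, v₂ = √(μ/r₂) = 51.18 km/s.
Transfer-orbit speed at r₂: v_p = √[μ(2/r₂ − 1/a_t)] = 67.46 km/s.
Second burn Δv₂ = |v₂ − v_p| = 16.28 km/s.
Δv = Δv₁ + Δv₂ = 9.701 + 16.28 = 25.98 km/s.

Δv = 25.98 km/s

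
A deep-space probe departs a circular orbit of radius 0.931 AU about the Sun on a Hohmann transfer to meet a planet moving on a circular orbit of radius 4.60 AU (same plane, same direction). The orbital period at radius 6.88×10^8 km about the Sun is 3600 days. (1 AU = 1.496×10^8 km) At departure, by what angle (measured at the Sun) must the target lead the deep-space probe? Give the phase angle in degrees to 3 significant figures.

From Kepler's third law T² = 4π²r³/μ at r = 6.88×10^8 km, T = 3600 days = 3600 × 86400 s = 3.1104×10^8 s: μ = 4π²r³/T² = 1.32890×10^11 km³/s².
In km: r₁ = 0.931 × 1.496×10^8 = 1.392776×10^8 km; r₂ = 4.60 × 1.496×10^8 = 6.8816×10^8 km.
Semi-major axis of the transfer orbit: a_t = (1.392776×10^8 + 6.8816×10^8)/2 = 4.137188×10^8 km.
The half-period of the transfer ellipse is t = π√(a_t³/μ) = 7.252061×10^7 s.
Target angular speed ω₂ = √(μ/r₂³) = 2.019353×10^-8 rad/s.
Angle swept by the target during transfer: ω₂·t = 1.46445 rad = 83.91°.
Arrival is 180° from departure on the ellipse, so φ = 180° − 83.91° = 96.1°.

φ = 96.1°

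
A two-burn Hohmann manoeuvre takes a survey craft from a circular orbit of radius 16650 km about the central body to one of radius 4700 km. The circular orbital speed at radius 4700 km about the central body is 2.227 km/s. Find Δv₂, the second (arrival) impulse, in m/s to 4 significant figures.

From the circular-orbit relation v² = μ/r at r = 4700 km: μ = v²r = (2.227)² × 4700 = 23309.8 km³/s².
The Hohmann ellipse has a_t = (r₁ + r₂)/2 = 10675 km.
Circular speed at r = 4700 km: v_c = √(μ/r) = 2.2270 km/s.
Vis-viva on the transfer ellipse at r = 4700 km gives v_t = √[μ(2/r − 1/a_t)] = 2.7813 km/s.
Δv₂ = |v_t − v_c| = |2.7813 − 2.2270| = 0.5543 km/s.

Δv₂ = 554.3 m/s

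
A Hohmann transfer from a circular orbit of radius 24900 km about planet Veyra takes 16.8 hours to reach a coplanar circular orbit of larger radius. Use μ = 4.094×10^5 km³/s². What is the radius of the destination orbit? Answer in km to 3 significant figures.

r₂ = 81800 km

Transfer time t = 16.8 hours = 60480 s, and t = π√(a_t³/μ).
So a_t = (μ t²/π²)^(1/3) = (4.094×10^5 × (60480)² / π²)^(1/3) = 53336 km.
Since a_t = (r₁ + r₂)/2, r₂ = 2a_t − r₁ = 2×53336 − 24900 = 81772 km.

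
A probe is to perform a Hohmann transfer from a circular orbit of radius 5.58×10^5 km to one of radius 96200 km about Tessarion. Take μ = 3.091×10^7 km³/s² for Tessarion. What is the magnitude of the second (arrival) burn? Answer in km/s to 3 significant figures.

Δv₂ = 5.49 km/s

Transfer-ellipse semi-major axis a_t = (r₁ + r₂)/2 = (5.580×10^5 + 96200)/2 = 3.271×10^5 km.
Circular speed at r = 96200 km: v_c = √(μ/r) = 17.925 km/s.
Vis-viva on the transfer ellipse at r = 96200 km gives v_t = √[μ(2/r − 1/a_t)] = 23.412 km/s.
Δv₂ = |v_t − v_c| = |23.412 − 17.925| = 5.487 km/s.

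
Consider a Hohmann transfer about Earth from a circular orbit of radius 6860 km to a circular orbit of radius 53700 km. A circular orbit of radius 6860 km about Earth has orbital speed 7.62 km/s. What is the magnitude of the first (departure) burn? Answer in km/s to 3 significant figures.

Δv₁ = 2.53 km/s

From the circular-orbit relation v² = μ/r at r = 6860 km: μ = v²r = (7.62)² × 6860 = 3.98322×10^5 km³/s².
Semi-major axis of the transfer orbit: a_t = (6860 + 53700)/2 = 30280 km.
Circular speed at r = 6860 km: v_c = √(μ/r) = 7.6200 km/s.
Transfer-orbit speed at the same r (vis-viva, a = a_t): v_t = √[μ(2/r − 1/a_t)] = 10.148 km/s.
Δv₁ = |v_t − v_c| = |10.148 − 7.6200| = 2.528 km/s.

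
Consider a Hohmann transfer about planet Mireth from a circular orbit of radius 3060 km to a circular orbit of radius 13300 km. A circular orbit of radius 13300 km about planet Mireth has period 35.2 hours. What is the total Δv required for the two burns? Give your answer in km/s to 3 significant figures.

Δv = 0.634 km/s

From Kepler's third law T² = 4π²r³/μ at r = 13300 km, T = 35.2 hours = 35.2 × 3600 s = 1.2672×10^5 s: μ = 4π²r³/T² = 5783.95 km³/s².
Semi-major axis of the transfer orbit: a_t = (3060 + 13300)/2 = 8180 km.
At r₁ the circular-orbit speed is v₁ = √(μ/r₁) = 1.37484 km/s.
Transfer-orbit speed at r₁ (v² = μ(2/r − 1/a)): v_p = √[μ(2/r₁ − 1/a_t)] = 1.75308 km/s.
First burn Δv₁ = |v_p − v₁| = 0.37824 km/s.
Circular speed at r₂: v₂ = √(μ/r₂) = 0.65946 km/s.
Transfer-orbit speed at r₂: v_a = √[μ(2/r₂ − 1/a_t)] = 0.40334 km/s.
Second burn Δv₂ = |v₂ − v_a| = 0.25612 km/s.
Δv = Δv₁ + Δv₂ = 0.37824 + 0.25612 = 0.6344 km/s.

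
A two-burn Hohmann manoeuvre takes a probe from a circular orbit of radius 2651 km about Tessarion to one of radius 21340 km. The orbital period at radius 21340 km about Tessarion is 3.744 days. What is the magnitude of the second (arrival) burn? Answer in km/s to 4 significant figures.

From Kepler's third law T² = 4π²r³/μ at r = 21340 km, T = 3.744 days = 3.744 × 86400 s = 3.234816×10^5 s: μ = 4π²r³/T² = 3666.43 km³/s².
Semi-major axis of the transfer orbit: a_t = (2651 + 21340)/2 = 11995.5 km.
On the circular orbit at r = 21340 km, v_c = √(μ/r) = 0.4145 km/s.
Vis-viva on the transfer ellipse at r = 21340 km gives v_t = √[μ(2/r − 1/a_t)] = 0.1949 km/s.
Δv₂ = |v_t − v_c| = |0.1949 − 0.4145| = 0.2196 km/s.

Δv₂ = 0.2196 km/s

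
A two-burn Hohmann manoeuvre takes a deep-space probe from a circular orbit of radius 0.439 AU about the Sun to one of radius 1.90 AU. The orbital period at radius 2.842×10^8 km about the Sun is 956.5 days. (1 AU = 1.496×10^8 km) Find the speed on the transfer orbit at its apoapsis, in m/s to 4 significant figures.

From Kepler's third law T² = 4π²r³/μ at r = 2.842×10^8 km, T = 956.5 days = 956.5 × 86400 s = 8.26416×10^7 s: μ = 4π²r³/T² = 1.32689×10^11 km³/s².
In km: r₁ = 0.439 × 1.496×10^8 = 6.56744×10^7 km; r₂ = 1.90 × 1.496×10^8 = 2.8424×10^8 km.
Semi-major axis of the transfer orbit: a_t = (6.56744×10^7 + 2.8424×10^8)/2 = 1.749572×10^8 km.
The apoapsis of the transfer ellipse is at r = 2.8424×10^8 km.
Applying v² = μ(2/r − 1/a_t): v = 13.24 km/s.

v = 13240 m/s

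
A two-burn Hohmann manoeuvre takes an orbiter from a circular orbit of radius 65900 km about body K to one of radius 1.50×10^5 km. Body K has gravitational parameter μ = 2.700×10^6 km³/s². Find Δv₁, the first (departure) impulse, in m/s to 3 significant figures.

Transfer-ellipse semi-major axis a_t = (r₁ + r₂)/2 = (65900 + 1.500×10^5)/2 = 1.0795×10^5 km.
On the circular orbit at r = 65900 km, v_c = √(μ/r) = 6.401 km/s.
Vis-viva on the transfer ellipse at r = 65900 km gives v_t = √[μ(2/r − 1/a_t)] = 7.545 km/s.
Δv₁ = |v_t − v_c| = |7.545 − 6.401| = 1.144 km/s.

Δv₁ = 1140 m/s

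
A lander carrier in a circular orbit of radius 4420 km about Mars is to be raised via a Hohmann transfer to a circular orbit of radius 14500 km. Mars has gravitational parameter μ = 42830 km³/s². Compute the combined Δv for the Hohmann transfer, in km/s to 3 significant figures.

The Hohmann ellipse has a_t = (r₁ + r₂)/2 = 9460 km.
At r₁ the circular-orbit speed is v₁ = √(μ/r₁) = 3.113 km/s.
On the transfer ellipse at r₁, v² = μ(2/r − 1/a) gives v_p = √[μ(2/r₁ − 1/a_t)] = 3.854 km/s.
First burn Δv₁ = |v_p − v₁| = 0.7410 km/s.
Circular speed at r₂: v₂ = √(μ/r₂) = 1.7187 km/s.
Transfer-orbit speed at r₂: v_a = √[μ(2/r₂ − 1/a_t)] = 1.1748 km/s.
Second burn Δv₂ = |v₂ − v_a| = 0.5439 km/s.
Δv = Δv₁ + Δv₂ = 0.7410 + 0.5439 = 1.285 km/s.

Δv = 1.28 km/s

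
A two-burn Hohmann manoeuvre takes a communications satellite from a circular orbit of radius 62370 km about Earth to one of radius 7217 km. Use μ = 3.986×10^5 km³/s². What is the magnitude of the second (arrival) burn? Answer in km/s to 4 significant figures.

Δv₂ = 2.518 km/s

The Hohmann ellipse has a_t = (r₁ + r₂)/2 = 34793.5 km.
On the circular orbit at r = 7217 km, v_c = √(μ/r) = 7.432 km/s.
Vis-viva on the transfer ellipse at r = 7217 km gives v_t = √[μ(2/r − 1/a_t)] = 9.950 km/s.
Δv₂ = |v_t − v_c| = |9.950 − 7.432| = 2.518 km/s.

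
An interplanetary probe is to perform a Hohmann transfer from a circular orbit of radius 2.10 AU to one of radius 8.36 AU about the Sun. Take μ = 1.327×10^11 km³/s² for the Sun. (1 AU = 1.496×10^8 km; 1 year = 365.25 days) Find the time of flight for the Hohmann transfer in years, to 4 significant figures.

t = 5.981 years

In km: r₁ = 2.10 × 1.496×10^8 = 3.1416×10^8 km; r₂ = 8.36 × 1.496×10^8 = 1.250656×10^9 km.
Transfer-ellipse semi-major axis a_t = (r₁ + r₂)/2 = (3.1416×10^8 + 1.250656×10^9)/2 = 7.82408×10^8 km.
By Kepler's third law the transfer-orbit period is T = 2π√(a_t³/μ), so t = T/2 = 1.8874×10^8 s.
Converting: 1.8874×10^8 s ÷ 3.15576×10^7 s/year (365.25 × 86400) = 5.981 years.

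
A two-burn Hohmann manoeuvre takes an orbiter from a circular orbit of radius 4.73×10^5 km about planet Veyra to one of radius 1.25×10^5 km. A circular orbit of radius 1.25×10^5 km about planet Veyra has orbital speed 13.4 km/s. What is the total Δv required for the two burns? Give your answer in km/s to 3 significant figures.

Δv = 5.89 km/s

From the circular-orbit relation v² = μ/r at r = 1.25×10^5 km: μ = v²r = (13.4)² × 1.25×10^5 = 2.24450×10^7 km³/s².
Semi-major axis of the transfer orbit: a_t = (4.730×10^5 + 1.250×10^5)/2 = 2.990×10^5 km.
At r₁ the circular-orbit speed is v₁ = √(μ/r₁) = 6.88857 km/s.
Transfer-orbit speed at r₁ (vis-viva): v_a = √[μ(2/r₁ − 1/a_t)] = 4.45398 km/s.
First burn Δv₁ = |v_a − v₁| = 2.43459 km/s.
Circular speed at r₂: v₂ = √(μ/r₂) = 13.40000 km/s.
Transfer-orbit speed at r₂: v_p = √[μ(2/r₂ − 1/a_t)] = 16.85388 km/s.
Second burn Δv₂ = |v₂ − v_p| = 3.45388 km/s.
Total Δv = Δv₁ + Δv₂ = 5.888 km/s.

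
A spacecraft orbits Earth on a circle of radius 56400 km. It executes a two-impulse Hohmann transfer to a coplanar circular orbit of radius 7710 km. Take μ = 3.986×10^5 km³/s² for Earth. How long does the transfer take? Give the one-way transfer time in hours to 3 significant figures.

t = 7.93 hours

Transfer-ellipse semi-major axis a_t = (r₁ + r₂)/2 = (56400 + 7710)/2 = 32055 km.
Half the transfer-orbit period gives t = π√(a_t³/μ) = 28560 s.
Converting: 28560 s ÷ 3600 s/hour = 7.93 hours.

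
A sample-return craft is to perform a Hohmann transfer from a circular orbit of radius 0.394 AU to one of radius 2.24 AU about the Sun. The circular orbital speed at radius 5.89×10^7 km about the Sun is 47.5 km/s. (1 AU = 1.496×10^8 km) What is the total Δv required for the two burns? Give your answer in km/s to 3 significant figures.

Δv = 23.5 km/s

From the circular-orbit relation v² = μ/r at r = 5.89×10^7 km: μ = v²r = (47.5)² × 5.89×10^7 = 1.32893×10^11 km³/s².
In km: r₁ = 0.394 × 1.496×10^8 = 5.89424×10^7 km; r₂ = 2.24 × 1.496×10^8 = 3.35104×10^8 km.
Semi-major axis of the transfer orbit: a_t = (5.89424×10^7 + 3.35104×10^8)/2 = 1.970232×10^8 km.
At r₁ the circular-orbit speed is v₁ = √(μ/r₁) = 47.483 km/s.
Transfer-orbit speed at r₁ (v² = μ(2/r − 1/a)): v_p = √[μ(2/r₁ − 1/a_t)] = 61.925 km/s.
First burn Δv₁ = |v_p − v₁| = 14.44 km/s.
Circular speed at r₂: v₂ = √(μ/r₂) = 19.914 km/s.
Transfer-orbit speed at r₂: v_a = √[μ(2/r₂ − 1/a_t)] = 10.892 km/s.
Second burn Δv₂ = |v₂ − v_a| = 9.022 km/s.
Δv = Δv₁ + Δv₂ = 14.44 + 9.022 = 23.46 km/s.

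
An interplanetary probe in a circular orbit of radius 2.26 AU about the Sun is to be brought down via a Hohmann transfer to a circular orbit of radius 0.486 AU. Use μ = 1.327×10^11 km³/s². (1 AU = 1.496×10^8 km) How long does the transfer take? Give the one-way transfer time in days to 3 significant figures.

t = 294 days

In km: r₁ = 2.26 × 1.496×10^8 = 3.38096×10^8 km; r₂ = 0.486 × 1.496×10^8 = 7.27056×10^7 km.
The Hohmann ellipse has a_t = (r₁ + r₂)/2 = 2.054008×10^8 km.
Half the transfer-orbit period gives t = π√(a_t³/μ) = 2.539×10^7 s.
Converting: 2.539×10^7 s ÷ 86400 s/day = 294 days.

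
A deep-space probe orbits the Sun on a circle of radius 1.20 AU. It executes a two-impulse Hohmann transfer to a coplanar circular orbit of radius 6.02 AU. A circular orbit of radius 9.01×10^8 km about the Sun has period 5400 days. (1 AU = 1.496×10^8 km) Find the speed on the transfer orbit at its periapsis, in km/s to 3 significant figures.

From Kepler's third law T² = 4π²r³/μ at r = 9.01×10^8 km, T = 5400 days = 5400 × 86400 s = 4.6656×10^8 s: μ = 4π²r³/T² = 1.32654×10^11 km³/s².
In km: r₁ = 1.20 × 1.496×10^8 = 1.7952×10^8 km; r₂ = 6.02 × 1.496×10^8 = 9.00592×10^8 km.
The Hohmann ellipse has a_t = (r₁ + r₂)/2 = 5.40056×10^8 km.
At periapsis, r = 1.7952×10^8 km.
From the vis-viva equation, v = √[μ(2/r − 1/a_t)] = 35.10 km/s.

v = 35.1 km/s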